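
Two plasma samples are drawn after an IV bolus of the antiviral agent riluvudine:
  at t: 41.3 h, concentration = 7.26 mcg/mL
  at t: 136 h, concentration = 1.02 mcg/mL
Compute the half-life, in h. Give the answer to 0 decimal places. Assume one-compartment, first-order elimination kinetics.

k = ln(C₁/C₂) / (t₂ − t₁) = ln(7.26/1.02) / (136 − 41.3)
  = 1.963 / 94.70 = 0.02073 h⁻¹
t½ = ln2 / k = 0.693147 / 0.02073 = 33.44 h

33 h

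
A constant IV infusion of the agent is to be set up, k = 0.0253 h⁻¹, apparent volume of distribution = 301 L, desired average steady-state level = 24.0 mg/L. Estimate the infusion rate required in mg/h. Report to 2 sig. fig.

180 mg/h

CL = k × Vd = 0.02530 × 301 = 7.615 L/h
At steady state, infusion rate R₀ = Css × CL = 24.0 × 7.615 = 182.8 mg/h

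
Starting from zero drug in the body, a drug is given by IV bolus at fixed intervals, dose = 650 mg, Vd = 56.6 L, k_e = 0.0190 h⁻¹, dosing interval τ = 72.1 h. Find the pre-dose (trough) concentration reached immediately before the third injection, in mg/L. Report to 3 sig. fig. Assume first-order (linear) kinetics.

C₀ per dose = Dose / Vd = 650 / 56.6 = 11.48 mg/L
Fraction remaining after one interval: r = e^(−kτ) = e^(−0.01900 × 72.1) = 0.2541
Before dose 3, 2 doses have been given (aged 1τ, 2τ).
C_trough = C₀ × (r + r²) = 11.48 × (0.2541 + 0.06457) = 3.658 mg/L

3.66 mg/L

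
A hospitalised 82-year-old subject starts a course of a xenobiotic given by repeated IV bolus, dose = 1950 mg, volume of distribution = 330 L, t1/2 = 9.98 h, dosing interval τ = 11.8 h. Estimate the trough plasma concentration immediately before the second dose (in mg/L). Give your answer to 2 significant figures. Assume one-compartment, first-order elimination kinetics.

2.6 mg/L

C₀ per dose = Dose / Vd = 1950 / 330 = 5.909 mg/L
k = ln2 / t½ = 0.693147 / 9.98 = 0.06945 h⁻¹
Fraction remaining after one interval: r = e^(−kτ) = e^(−0.06945 × 11.8) = 0.4406
Before dose 2, 1 dose has been given (aged 1τ).
C_trough = C₀ × r = 5.909 × 0.4406 = 2.604 mg/L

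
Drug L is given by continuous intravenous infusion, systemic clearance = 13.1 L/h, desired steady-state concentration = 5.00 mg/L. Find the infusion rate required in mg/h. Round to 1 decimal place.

At steady state, infusion rate R₀ = Css × CL = 5.00 × 13.10 = 65.50 mg/h

65.5 mg/h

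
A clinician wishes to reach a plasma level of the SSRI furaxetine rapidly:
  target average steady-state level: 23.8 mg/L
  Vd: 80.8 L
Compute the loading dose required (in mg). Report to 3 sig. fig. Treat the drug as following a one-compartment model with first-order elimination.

LD = Css × Vd = 23.8 × 80.8 = 1923 mg

1920 mg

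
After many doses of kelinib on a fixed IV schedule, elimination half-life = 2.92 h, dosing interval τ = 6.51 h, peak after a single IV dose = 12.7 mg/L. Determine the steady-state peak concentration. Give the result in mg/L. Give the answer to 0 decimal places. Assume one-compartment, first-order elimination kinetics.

k = ln2 / t½ = 0.693147 / 2.92 = 0.2374 h⁻¹
e^(−kτ) = e^(−0.2374 × 6.51) = 0.2132
Accumulation ratio R = 1 / (1 − e^(−kτ)) = 1 / (1 − 0.2132) = 1.271
Steady-state peak = C₀ × R = 12.7 × 1.271 = 16.14 mg/L

16 mg/L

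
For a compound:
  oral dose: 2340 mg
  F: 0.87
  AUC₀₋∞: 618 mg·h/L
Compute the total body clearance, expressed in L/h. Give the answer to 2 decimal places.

3.29 L/h

CL = F·Dose / AUC = 0.87 × 2340 / 618 = 3.294 L/h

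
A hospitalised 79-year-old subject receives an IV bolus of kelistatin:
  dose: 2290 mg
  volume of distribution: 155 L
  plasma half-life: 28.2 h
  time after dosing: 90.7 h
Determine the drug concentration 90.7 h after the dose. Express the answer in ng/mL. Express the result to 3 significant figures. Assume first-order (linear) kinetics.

C₀ = Dose / Vd = 2290 / 155 = 14.77 mg/L
k = ln2 / t½ = 0.693147 / 28.2 = 0.02458 h⁻¹
C = C₀ · e^(−k·t) = 14.77 × e^(−0.02458 × 90.7)
  = 14.77 × 0.1076 = 1.589 mg/L
Convert: 1.589 mg/L × 1000 = 1589 ng/mL

1590 ng/mL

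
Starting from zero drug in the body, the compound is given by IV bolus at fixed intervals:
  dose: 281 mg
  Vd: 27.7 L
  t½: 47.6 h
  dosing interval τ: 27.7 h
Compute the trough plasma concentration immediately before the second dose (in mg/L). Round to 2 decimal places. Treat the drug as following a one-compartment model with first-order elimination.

C₀ per dose = Dose / Vd = 281 / 27.7 = 10.14 mg/L
k = ln2 / t½ = 0.693147 / 47.6 = 0.01456 h⁻¹
Fraction remaining after one interval: r = e^(−kτ) = e^(−0.01456 × 27.7) = 0.6681
Before dose 2, 1 dose has been given (aged 1τ).
C_trough = C₀ × r = 10.14 × 0.6681 = 6.775 mg/L

6.78 mg/L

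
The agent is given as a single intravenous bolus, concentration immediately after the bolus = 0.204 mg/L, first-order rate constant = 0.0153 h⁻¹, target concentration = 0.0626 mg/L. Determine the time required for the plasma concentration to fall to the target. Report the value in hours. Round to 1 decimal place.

t = ln(C₀ / C) / k = ln(0.2040 / 0.0626) / 0.01530
  = ln(3.259) / 0.01530 = 1.181 / 0.01530 = 77.19 h

77.2 h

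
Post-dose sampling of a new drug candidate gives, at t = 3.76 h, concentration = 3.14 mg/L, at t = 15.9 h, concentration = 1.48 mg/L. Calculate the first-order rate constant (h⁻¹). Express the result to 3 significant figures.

k = ln(C₁/C₂) / (t₂ − t₁) = ln(3.14/1.48) / (15.9 − 3.76)
  = 0.7522 / 12.14 = 0.06196 h⁻¹

0.0620 h⁻¹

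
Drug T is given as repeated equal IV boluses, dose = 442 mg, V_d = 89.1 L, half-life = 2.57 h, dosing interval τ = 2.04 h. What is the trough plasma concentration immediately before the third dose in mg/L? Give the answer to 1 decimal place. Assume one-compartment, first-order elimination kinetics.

4.5 mg/L

C₀ per dose = Dose / Vd = 442 / 89.1 = 4.961 mg/L
k = ln2 / t½ = 0.693147 / 2.57 = 0.2697 h⁻¹
Fraction remaining after one interval: r = e^(−kτ) = e^(−0.2697 × 2.04) = 0.5768
Before dose 3, 2 doses have been given (aged 1τ, 2τ).
C_trough = C₀ × (r + r²) = 4.961 × (0.5768 + 0.3327) = 4.512 mg/L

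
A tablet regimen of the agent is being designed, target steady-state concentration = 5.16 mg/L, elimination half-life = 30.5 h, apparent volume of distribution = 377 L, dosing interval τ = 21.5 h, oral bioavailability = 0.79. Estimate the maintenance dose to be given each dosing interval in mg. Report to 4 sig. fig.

k = ln2 / t½ = 0.693147 / 30.5 = 0.02273 h⁻¹
CL = k × Vd = 0.02273 × 377 = 8.569 L/h
At steady state, F × (Dose/τ) = Css × CL.
Dose = Css × CL × τ / F = 5.16 × 8.569 × 21.5 / 0.79 = 1203 mg

1203 mg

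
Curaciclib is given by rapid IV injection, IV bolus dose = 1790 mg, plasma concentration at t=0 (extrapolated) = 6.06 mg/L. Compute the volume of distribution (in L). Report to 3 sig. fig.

Vd = Dose / C₀ = 1790 / 6.06 = 295.4 L

295 L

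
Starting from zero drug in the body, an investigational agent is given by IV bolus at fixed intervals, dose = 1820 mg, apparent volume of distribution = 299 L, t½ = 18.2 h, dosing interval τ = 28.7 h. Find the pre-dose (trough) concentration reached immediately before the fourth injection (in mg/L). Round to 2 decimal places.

C₀ per dose = Dose / Vd = 1820 / 299 = 6.087 mg/L
k = ln2 / t½ = 0.693147 / 18.2 = 0.03809 h⁻¹
Fraction remaining after one interval: r = e^(−kτ) = e^(−0.03809 × 28.7) = 0.3351
Before dose 4, 3 doses have been given (aged 1τ, 2τ, 3τ).
C_trough = C₀ × (r + r² + … + r^3) = C₀ × r(1−r^3)/(1−r)
        = 6.087 × 0.3351 × (1 − 0.03763) / (1 − 0.3351) = 2.952 mg/L

2.95 mg/L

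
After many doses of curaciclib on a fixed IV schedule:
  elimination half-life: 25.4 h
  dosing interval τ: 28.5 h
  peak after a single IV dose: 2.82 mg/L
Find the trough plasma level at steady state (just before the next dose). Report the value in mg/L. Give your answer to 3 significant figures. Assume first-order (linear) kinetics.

2.40 mg/L

k = ln2 / t½ = 0.693147 / 25.4 = 0.02729 h⁻¹
e^(−kτ) = e^(−0.02729 × 28.5) = 0.4594
Accumulation ratio R = 1 / (1 − e^(−kτ)) = 1 / (1 − 0.4594) = 1.850
Steady-state trough = C₀ × R × e^(−kτ) = 2.82 × 1.850 × 0.4594 = 2.397 mg/L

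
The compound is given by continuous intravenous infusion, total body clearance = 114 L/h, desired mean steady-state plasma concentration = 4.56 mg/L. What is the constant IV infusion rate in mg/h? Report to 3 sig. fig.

At steady state, infusion rate R₀ = Css × CL = 4.56 × 114.0 = 519.8 mg/h

520 mg/h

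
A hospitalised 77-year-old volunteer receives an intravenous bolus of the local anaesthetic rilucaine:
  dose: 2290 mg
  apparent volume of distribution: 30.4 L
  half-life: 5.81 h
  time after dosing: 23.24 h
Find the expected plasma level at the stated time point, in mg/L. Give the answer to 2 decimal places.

4.71 mg/L

C₀ = Dose / Vd = 2290 / 30.4 = 75.33 mg/L
k = ln2 / t½ = 0.693147 / 5.81 = 0.1193 h⁻¹
t / t½ = 23.24 / 5.81 = 4 half-lives
C = C₀ × (1/2)^4 = 75.33 × 0.06250 = 4.708 mg/L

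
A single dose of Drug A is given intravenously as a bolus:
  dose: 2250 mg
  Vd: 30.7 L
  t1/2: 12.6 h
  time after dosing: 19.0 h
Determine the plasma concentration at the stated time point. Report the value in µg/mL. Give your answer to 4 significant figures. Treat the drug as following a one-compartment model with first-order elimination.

C₀ = Dose / Vd = 2250 / 30.7 = 73.29 mg/L
k = ln2 / t½ = 0.693147 / 12.6 = 0.05501 h⁻¹
C = C₀ · e^(−k·t) = 73.29 × e^(−0.05501 × 19.0)
  = 73.29 × 0.3516 = 25.77 mg/L
(25.77 mg/L = 25.77 µg/mL)

25.77 µg/mL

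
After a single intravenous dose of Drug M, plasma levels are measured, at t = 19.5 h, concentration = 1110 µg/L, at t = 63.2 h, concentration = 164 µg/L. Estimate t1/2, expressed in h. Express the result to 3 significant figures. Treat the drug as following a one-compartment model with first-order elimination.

15.8 h

k = ln(C₁/C₂) / (t₂ − t₁) = ln(1110/164) / (63.2 − 19.5)
  = 1.912 / 43.70 = 0.04375 h⁻¹
t½ = ln2 / k = 0.693147 / 0.04375 = 15.84 h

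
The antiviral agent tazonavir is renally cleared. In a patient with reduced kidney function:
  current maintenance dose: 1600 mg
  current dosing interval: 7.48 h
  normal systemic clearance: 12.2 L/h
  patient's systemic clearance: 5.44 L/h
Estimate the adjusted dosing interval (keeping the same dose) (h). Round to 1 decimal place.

To keep the same average steady-state level, dosing rate must scale with clearance.
CL ratio = 5.44 / 12.2 = 0.4459
New interval (same dose) = 7.48 / 0.4459 = 16.78 h

16.8 h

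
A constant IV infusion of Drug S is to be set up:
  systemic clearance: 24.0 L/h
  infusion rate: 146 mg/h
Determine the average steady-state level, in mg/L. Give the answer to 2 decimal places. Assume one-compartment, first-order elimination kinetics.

6.08 mg/L

At steady state Css = R₀ / CL = 146 / 24.00 = 6.083 mg/L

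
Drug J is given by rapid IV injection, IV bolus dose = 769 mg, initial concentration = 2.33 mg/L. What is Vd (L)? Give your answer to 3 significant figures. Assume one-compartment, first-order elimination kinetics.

330 L

Vd = Dose / C₀ = 769.0 / 2.33 = 330.0 L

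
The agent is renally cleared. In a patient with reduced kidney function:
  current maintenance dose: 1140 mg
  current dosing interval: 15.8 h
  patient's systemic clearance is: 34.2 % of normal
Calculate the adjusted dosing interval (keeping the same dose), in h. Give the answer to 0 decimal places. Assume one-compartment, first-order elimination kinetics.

To keep the same average steady-state level, dosing rate must scale with clearance.
CL ratio = 34.2 / 100 = 0.3420
New interval (same dose) = 15.8 / 0.3420 = 46.20 h

46 h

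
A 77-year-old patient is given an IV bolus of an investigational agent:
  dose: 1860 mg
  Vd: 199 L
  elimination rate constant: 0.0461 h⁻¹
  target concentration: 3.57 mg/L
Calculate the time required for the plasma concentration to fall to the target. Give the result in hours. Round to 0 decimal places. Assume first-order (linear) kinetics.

21 h

C₀ = Dose / Vd = 1860 / 199 = 9.347 mg/L
t = ln(C₀ / C) / k = ln(9.347 / 3.57) / 0.04610
  = ln(2.618) / 0.04610 = 0.9624 / 0.04610 = 20.88 h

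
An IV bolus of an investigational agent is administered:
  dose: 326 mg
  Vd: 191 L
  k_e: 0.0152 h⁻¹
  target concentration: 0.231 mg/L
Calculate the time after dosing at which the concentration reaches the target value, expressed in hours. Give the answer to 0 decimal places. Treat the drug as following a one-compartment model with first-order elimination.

C₀ = Dose / Vd = 326.0 / 191 = 1.707 mg/L
t = ln(C₀ / C) / k = ln(1.707 / 0.231) / 0.01520
  = ln(7.390) / 0.01520 = 2.000 / 0.01520 = 131.6 h

132 h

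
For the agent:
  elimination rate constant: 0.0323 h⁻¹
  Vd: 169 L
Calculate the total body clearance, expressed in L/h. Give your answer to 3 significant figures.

CL = k × Vd = 0.0323 × 169 = 5.459 L/h

5.46 L/h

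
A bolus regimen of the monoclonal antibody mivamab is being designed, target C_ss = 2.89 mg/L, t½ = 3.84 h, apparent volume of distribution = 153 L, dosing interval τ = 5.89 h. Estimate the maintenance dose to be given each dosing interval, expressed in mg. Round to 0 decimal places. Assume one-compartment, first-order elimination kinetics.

470 mg

k = ln2 / t½ = 0.693147 / 3.84 = 0.1805 h⁻¹
CL = k × Vd = 0.1805 × 153 = 27.62 L/h
At steady state, Dose/τ = Css × CL.
Dose = Css × CL × τ = 2.89 × 27.62 × 5.89 = 470.2 mg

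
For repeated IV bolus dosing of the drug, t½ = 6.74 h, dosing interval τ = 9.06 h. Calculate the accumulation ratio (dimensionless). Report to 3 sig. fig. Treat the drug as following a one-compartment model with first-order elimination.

k = ln2 / t½ = 0.693147 / 6.74 = 0.1028 h⁻¹
e^(−kτ) = e^(−0.1028 × 9.06) = 0.3940
Accumulation ratio R = 1 / (1 − e^(−kτ)) = 1 / (1 − 0.3940) = 1.650

1.65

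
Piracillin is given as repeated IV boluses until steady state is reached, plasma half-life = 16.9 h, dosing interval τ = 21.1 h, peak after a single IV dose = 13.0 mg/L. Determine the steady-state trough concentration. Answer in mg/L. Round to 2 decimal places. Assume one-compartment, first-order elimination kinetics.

9.45 mg/L

k = ln2 / t½ = 0.693147 / 16.9 = 0.04101 h⁻¹
e^(−kτ) = e^(−0.04101 × 21.1) = 0.4209
Accumulation ratio R = 1 / (1 − e^(−kτ)) = 1 / (1 − 0.4209) = 1.727
Steady-state trough = C₀ × R × e^(−kτ) = 13.0 × 1.727 × 0.4209 = 9.450 mg/L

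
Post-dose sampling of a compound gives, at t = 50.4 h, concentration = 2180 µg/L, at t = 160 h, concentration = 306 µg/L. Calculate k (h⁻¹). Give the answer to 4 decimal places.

k = ln(C₁/C₂) / (t₂ − t₁) = ln(2180/306) / (160 − 50.4)
  = 1.963 / 109.6 = 0.01791 h⁻¹

0.0179 h⁻¹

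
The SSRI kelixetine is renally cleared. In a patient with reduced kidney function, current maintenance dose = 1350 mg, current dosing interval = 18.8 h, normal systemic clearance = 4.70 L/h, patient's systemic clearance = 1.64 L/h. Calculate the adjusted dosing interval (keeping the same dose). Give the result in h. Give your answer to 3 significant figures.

To keep the same average steady-state level, dosing rate must scale with clearance.
CL ratio = 1.64 / 4.70 = 0.3489
New interval (same dose) = 18.8 / 0.3489 = 53.88 h

53.9 h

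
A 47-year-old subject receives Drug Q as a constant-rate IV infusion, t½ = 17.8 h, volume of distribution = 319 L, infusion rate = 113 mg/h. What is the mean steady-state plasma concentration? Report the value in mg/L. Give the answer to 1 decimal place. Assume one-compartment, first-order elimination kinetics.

9.1 mg/L

k = ln2 / t½ = 0.693147 / 17.8 = 0.03894 h⁻¹
CL = k × Vd = 0.03894 × 319 = 12.42 L/h
At steady state Css = R₀ / CL = 113 / 12.42 = 9.098 mg/L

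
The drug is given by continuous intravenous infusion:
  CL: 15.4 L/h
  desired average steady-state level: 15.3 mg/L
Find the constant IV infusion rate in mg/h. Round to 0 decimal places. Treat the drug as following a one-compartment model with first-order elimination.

At steady state, infusion rate R₀ = Css × CL = 15.3 × 15.40 = 235.6 mg/h

236 mg/h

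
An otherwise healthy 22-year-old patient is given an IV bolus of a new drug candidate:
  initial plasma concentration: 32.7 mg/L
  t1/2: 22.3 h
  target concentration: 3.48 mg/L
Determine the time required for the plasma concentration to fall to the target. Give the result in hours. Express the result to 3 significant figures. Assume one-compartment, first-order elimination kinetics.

72.1 h

k = ln2 / t½ = 0.693147 / 22.3 = 0.03108 h⁻¹
t = ln(C₀ / C) / k = ln(32.70 / 3.48) / 0.03108
  = ln(9.397) / 0.03108 = 2.240 / 0.03108 = 72.07 h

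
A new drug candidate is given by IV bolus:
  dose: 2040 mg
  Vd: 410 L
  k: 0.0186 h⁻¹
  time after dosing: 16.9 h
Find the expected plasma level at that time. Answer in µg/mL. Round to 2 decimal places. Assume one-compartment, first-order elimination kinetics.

3.63 µg/mL

C₀ = Dose / Vd = 2040 / 410 = 4.976 mg/L
C = C₀ · e^(−k·t) = 4.976 × e^(−0.01860 × 16.9)
  = 4.976 × 0.7303 = 3.634 mg/L
(3.634 mg/L = 3.634 µg/mL)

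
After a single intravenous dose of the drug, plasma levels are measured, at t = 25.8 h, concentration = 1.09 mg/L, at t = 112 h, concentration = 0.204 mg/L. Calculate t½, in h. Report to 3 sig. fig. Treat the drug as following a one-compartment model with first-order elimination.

k = ln(C₁/C₂) / (t₂ − t₁) = ln(1.09/0.204) / (112 − 25.8)
  = 1.676 / 86.20 = 0.01944 h⁻¹
t½ = ln2 / k = 0.693147 / 0.01944 = 35.66 h

35.7 h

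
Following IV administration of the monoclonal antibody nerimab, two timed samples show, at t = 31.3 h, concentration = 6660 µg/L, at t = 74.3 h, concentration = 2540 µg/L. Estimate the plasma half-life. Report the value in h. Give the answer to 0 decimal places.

k = ln(C₁/C₂) / (t₂ − t₁) = ln(6660/2540) / (74.3 − 31.3)
  = 0.9640 / 43.00 = 0.02242 h⁻¹
t½ = ln2 / k = 0.693147 / 0.02242 = 30.92 h

31 h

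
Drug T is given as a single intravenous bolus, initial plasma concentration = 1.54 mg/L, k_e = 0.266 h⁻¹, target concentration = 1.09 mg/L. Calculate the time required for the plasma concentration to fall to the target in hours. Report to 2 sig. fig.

1.3 h

t = ln(C₀ / C) / k = ln(1.540 / 1.09) / 0.2660
  = ln(1.413) / 0.2660 = 0.3457 / 0.2660 = 1.300 h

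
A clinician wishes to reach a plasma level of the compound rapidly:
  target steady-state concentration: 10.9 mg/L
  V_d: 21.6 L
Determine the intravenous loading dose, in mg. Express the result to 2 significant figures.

LD = Css × Vd = 10.9 × 21.6 = 235.4 mg

240 mg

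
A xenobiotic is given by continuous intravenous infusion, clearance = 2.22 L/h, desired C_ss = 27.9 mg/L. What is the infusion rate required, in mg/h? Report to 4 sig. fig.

At steady state, infusion rate R₀ = Css × CL = 27.9 × 2.220 = 61.94 mg/h

61.94 mg/h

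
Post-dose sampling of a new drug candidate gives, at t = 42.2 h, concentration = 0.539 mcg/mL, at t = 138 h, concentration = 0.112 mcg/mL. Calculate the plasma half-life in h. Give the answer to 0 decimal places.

42 h

k = ln(C₁/C₂) / (t₂ − t₁) = ln(0.539/0.112) / (138 − 42.2)
  = 1.571 / 95.80 = 0.01640 h⁻¹
t½ = ln2 / k = 0.693147 / 0.01640 = 42.27 h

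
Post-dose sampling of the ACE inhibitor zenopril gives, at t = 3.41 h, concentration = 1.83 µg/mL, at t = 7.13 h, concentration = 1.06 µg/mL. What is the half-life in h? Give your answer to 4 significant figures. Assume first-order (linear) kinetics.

k = ln(C₁/C₂) / (t₂ − t₁) = ln(1.83/1.06) / (7.13 − 3.41)
  = 0.5460 / 3.720 = 0.1468 h⁻¹
t½ = ln2 / k = 0.693147 / 0.1468 = 4.722 h

4.722 h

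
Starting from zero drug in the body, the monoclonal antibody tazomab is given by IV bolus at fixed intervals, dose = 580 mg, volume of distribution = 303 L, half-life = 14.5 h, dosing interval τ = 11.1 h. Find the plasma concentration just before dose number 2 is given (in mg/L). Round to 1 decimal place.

C₀ per dose = Dose / Vd = 580 / 303 = 1.914 mg/L
k = ln2 / t½ = 0.693147 / 14.5 = 0.04780 h⁻¹
Fraction remaining after one interval: r = e^(−kτ) = e^(−0.04780 × 11.1) = 0.5883
Before dose 2, 1 dose has been given (aged 1τ).
C_trough = C₀ × r = 1.914 × 0.5883 = 1.126 mg/L

1.1 mg/L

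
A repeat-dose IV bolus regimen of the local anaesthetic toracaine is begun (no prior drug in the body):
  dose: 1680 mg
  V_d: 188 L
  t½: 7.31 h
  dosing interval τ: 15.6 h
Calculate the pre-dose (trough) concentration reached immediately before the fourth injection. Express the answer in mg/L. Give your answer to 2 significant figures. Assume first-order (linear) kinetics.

2.6 mg/L

C₀ per dose = Dose / Vd = 1680 / 188 = 8.936 mg/L
k = ln2 / t½ = 0.693147 / 7.31 = 0.09482 h⁻¹
Fraction remaining after one interval: r = e^(−kτ) = e^(−0.09482 × 15.6) = 0.2278
Before dose 4, 3 doses have been given (aged 1τ, 2τ, 3τ).
C_trough = C₀ × (r + r² + … + r^3) = C₀ × r(1−r^3)/(1−r)
        = 8.936 × 0.2278 × (1 − 0.01182) / (1 − 0.2278) = 2.605 mg/L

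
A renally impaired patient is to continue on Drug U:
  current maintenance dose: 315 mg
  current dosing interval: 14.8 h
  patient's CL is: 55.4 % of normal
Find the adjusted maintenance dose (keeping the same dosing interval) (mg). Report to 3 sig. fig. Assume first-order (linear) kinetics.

175 mg

To keep the same average steady-state level, dosing rate must scale with clearance.
CL ratio = 55.4 / 100 = 0.5540
New dose (same interval) = 315 × 0.5540 = 174.5 mg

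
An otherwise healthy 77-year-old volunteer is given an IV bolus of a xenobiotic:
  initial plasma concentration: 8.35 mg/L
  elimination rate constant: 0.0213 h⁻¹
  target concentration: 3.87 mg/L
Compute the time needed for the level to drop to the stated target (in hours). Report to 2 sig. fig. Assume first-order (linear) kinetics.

t = ln(C₀ / C) / k = ln(8.350 / 3.87) / 0.02130
  = ln(2.158) / 0.02130 = 0.7692 / 0.02130 = 36.11 h

36 h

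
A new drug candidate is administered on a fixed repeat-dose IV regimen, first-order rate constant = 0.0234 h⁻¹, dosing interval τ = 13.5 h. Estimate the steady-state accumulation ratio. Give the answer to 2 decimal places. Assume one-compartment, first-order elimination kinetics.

e^(−kτ) = e^(−0.02340 × 13.5) = 0.7291
Accumulation ratio R = 1 / (1 − e^(−kτ)) = 1 / (1 − 0.7291) = 3.691

3.69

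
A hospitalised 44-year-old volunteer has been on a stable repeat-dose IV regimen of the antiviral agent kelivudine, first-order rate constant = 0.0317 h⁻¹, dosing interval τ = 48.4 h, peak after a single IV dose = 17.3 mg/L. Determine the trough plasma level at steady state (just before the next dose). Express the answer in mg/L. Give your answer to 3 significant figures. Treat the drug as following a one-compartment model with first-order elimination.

4.76 mg/L

e^(−kτ) = e^(−0.03170 × 48.4) = 0.2156
Accumulation ratio R = 1 / (1 − e^(−kτ)) = 1 / (1 − 0.2156) = 1.275
Steady-state trough = C₀ × R × e^(−kτ) = 17.3 × 1.275 × 0.2156 = 4.756 mg/L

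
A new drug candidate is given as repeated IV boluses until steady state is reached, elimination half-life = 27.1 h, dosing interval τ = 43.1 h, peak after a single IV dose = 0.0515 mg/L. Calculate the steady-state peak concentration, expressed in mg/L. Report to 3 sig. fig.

0.0771 mg/L

k = ln2 / t½ = 0.693147 / 27.1 = 0.02558 h⁻¹
e^(−kτ) = e^(−0.02558 × 43.1) = 0.3320
Accumulation ratio R = 1 / (1 − e^(−kτ)) = 1 / (1 − 0.3320) = 1.497
Steady-state peak = C₀ × R = 0.0515 × 1.497 = 0.07710 mg/L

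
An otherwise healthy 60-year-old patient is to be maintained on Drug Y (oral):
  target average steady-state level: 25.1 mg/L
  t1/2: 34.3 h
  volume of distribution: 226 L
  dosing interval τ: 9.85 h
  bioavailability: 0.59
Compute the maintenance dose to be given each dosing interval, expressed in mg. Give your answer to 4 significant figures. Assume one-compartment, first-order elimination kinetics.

k = ln2 / t½ = 0.693147 / 34.3 = 0.02021 h⁻¹
CL = k × Vd = 0.02021 × 226 = 4.567 L/h
At steady state, F × (Dose/τ) = Css × CL.
Dose = Css × CL × τ / F = 25.1 × 4.567 × 9.85 / 0.59 = 1914 mg

1914 mg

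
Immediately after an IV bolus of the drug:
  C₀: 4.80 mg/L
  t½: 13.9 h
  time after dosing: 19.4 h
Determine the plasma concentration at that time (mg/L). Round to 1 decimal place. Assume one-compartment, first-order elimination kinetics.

1.8 mg/L

k = ln2 / t½ = 0.693147 / 13.9 = 0.04987 h⁻¹
C = C₀ · e^(−k·t) = 4.800 × e^(−0.04987 × 19.4)
  = 4.800 × 0.3800 = 1.824 mg/L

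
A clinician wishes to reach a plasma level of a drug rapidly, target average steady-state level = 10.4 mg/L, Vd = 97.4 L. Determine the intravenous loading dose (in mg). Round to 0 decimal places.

LD = Css × Vd = 10.4 × 97.4 = 1013 mg

1013 mg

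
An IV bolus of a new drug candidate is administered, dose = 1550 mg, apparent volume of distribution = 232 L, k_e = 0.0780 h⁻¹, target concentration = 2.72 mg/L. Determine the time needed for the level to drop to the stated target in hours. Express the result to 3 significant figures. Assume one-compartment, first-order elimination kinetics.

C₀ = Dose / Vd = 1550 / 232 = 6.681 mg/L
t = ln(C₀ / C) / k = ln(6.681 / 2.72) / 0.07800
  = ln(2.456) / 0.07800 = 0.8985 / 0.07800 = 11.52 h

11.5 h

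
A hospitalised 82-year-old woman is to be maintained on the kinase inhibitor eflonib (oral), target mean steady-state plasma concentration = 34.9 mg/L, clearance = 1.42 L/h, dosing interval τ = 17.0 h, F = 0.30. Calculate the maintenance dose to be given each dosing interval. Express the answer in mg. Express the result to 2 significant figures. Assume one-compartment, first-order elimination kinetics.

2800 mg

At steady state, F × (Dose/τ) = Css × CL.
Dose = Css × CL × τ / F = 34.9 × 1.420 × 17.0 / 0.30 = 2808 mg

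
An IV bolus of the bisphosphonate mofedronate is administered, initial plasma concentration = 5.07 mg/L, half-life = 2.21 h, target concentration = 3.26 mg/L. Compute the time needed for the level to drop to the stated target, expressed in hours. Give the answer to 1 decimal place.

1.4 h

k = ln2 / t½ = 0.693147 / 2.21 = 0.3136 h⁻¹
t = ln(C₀ / C) / k = ln(5.070 / 3.26) / 0.3136
  = ln(1.555) / 0.3136 = 0.4415 / 0.3136 = 1.408 h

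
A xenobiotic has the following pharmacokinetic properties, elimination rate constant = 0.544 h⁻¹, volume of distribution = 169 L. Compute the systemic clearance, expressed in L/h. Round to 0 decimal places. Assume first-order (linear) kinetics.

CL = k × Vd = 0.544 × 169 = 91.94 L/h

92 L/h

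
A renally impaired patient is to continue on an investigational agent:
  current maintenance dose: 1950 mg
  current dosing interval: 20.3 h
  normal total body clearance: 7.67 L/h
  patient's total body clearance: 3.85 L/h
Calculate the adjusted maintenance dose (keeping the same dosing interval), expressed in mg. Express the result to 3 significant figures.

To keep the same average steady-state level, dosing rate must scale with clearance.
CL ratio = 3.85 / 7.67 = 0.5020
New dose (same interval) = 1950 × 0.5020 = 978.9 mg

979 mg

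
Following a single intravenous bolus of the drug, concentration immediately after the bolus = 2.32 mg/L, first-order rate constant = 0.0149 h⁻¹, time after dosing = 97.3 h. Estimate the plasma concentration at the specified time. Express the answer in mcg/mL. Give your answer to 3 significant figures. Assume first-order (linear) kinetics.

C = C₀ · e^(−k·t) = 2.320 × e^(−0.01490 × 97.3)
  = 2.320 × 0.2346 = 0.5443 mg/L
(0.5443 mg/L = 0.5443 mcg/mL)

0.544 mcg/mL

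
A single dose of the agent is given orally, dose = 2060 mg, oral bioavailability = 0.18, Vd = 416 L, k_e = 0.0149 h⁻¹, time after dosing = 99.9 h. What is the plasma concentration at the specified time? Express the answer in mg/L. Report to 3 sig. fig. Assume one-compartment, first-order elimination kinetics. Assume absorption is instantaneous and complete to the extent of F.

Amount reaching circulation = F × Dose = 0.18 × 2060 = 370.8 mg
C₀ = F·Dose / Vd = 370.8 / 416 = 0.8913 mg/L
C = C₀ · e^(−k·t) = 0.8913 × e^(−0.01490 × 99.9)
  = 0.8913 × 0.2257 = 0.2012 mg/L

0.201 mg/L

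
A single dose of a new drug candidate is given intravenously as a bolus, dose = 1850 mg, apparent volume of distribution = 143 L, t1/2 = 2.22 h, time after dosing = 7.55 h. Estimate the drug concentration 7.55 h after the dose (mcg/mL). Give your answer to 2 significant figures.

1.2 mcg/mL

C₀ = Dose / Vd = 1850 / 143 = 12.94 mg/L
k = ln2 / t½ = 0.693147 / 2.22 = 0.3122 h⁻¹
C = C₀ · e^(−k·t) = 12.94 × e^(−0.3122 × 7.55)
  = 12.94 × 0.09469 = 1.225 mg/L
(1.225 mg/L = 1.225 mcg/mL)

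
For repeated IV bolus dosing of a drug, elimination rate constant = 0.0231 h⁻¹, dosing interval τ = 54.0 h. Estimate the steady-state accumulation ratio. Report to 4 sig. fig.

1.403

e^(−kτ) = e^(−0.02310 × 54.0) = 0.2873
Accumulation ratio R = 1 / (1 − e^(−kτ)) = 1 / (1 − 0.2873) = 1.403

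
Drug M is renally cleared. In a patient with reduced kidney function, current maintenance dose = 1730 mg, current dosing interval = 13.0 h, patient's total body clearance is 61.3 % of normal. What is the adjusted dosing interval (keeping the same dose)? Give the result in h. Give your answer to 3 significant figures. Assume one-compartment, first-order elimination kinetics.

21.2 h

To keep the same average steady-state level, dosing rate must scale with clearance.
CL ratio = 61.3 / 100 = 0.6130
New interval (same dose) = 13.0 / 0.6130 = 21.21 h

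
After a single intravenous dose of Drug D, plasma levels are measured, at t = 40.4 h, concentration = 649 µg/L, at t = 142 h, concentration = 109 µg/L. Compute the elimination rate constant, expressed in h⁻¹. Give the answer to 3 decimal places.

k = ln(C₁/C₂) / (t₂ − t₁) = ln(649/109) / (142 − 40.4)
  = 1.784 / 101.6 = 0.01756 h⁻¹

0.018 h⁻¹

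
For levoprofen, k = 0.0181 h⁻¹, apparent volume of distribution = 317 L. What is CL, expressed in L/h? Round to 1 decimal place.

5.7 L/h

CL = k × Vd = 0.0181 × 317 = 5.738 L/h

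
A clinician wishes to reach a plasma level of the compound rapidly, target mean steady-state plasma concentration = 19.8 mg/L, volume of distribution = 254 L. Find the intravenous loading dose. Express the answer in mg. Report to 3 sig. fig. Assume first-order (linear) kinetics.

LD = Css × Vd = 19.8 × 254 = 5029 mg

5030 mg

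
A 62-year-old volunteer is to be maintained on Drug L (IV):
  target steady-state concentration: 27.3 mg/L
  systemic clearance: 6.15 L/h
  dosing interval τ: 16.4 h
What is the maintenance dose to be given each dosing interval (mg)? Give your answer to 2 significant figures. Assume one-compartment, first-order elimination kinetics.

At steady state, Dose/τ = Css × CL.
Dose = Css × CL × τ = 27.3 × 6.150 × 16.4 = 2753 mg

2800 mg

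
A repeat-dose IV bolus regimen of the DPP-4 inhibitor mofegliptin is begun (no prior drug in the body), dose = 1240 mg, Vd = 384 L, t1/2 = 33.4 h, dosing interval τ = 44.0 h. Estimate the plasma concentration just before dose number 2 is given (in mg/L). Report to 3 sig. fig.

C₀ per dose = Dose / Vd = 1240 / 384 = 3.229 mg/L
k = ln2 / t½ = 0.693147 / 33.4 = 0.02075 h⁻¹
Fraction remaining after one interval: r = e^(−kτ) = e^(−0.02075 × 44.0) = 0.4013
Before dose 2, 1 dose has been given (aged 1τ).
C_trough = C₀ × r = 3.229 × 0.4013 = 1.296 mg/L

1.30 mg/L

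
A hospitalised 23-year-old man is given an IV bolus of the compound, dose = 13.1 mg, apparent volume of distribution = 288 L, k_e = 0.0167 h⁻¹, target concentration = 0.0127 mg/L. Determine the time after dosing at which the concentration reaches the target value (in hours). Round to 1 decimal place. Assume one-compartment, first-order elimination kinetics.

76.4 h

C₀ = Dose / Vd = 13.10 / 288 = 0.04549 mg/L
t = ln(C₀ / C) / k = ln(0.04549 / 0.0127) / 0.01670
  = ln(3.582) / 0.01670 = 1.276 / 0.01670 = 76.41 h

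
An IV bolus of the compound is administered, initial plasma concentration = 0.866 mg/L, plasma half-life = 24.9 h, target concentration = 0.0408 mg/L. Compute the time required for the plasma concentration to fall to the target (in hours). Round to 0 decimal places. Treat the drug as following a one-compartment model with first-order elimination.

110 h

k = ln2 / t½ = 0.693147 / 24.9 = 0.02784 h⁻¹
t = ln(C₀ / C) / k = ln(0.8660 / 0.0408) / 0.02784
  = ln(21.23) / 0.02784 = 3.055 / 0.02784 = 109.7 h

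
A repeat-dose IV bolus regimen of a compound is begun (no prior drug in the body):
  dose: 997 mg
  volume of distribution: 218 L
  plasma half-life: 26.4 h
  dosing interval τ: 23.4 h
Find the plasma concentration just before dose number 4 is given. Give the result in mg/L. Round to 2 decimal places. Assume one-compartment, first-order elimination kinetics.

C₀ per dose = Dose / Vd = 997 / 218 = 4.573 mg/L
k = ln2 / t½ = 0.693147 / 26.4 = 0.02626 h⁻¹
Fraction remaining after one interval: r = e^(−kτ) = e^(−0.02626 × 23.4) = 0.5409
Before dose 4, 3 doses have been given (aged 1τ, 2τ, 3τ).
C_trough = C₀ × (r + r² + … + r^3) = C₀ × r(1−r^3)/(1−r)
        = 4.573 × 0.5409 × (1 − 0.1583) / (1 − 0.5409) = 4.535 mg/L

4.54 mg/L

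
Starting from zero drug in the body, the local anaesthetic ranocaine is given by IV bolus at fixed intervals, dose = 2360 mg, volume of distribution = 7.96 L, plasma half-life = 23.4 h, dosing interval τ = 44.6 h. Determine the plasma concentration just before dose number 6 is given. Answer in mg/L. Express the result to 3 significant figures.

C₀ per dose = Dose / Vd = 2360 / 7.96 = 296.5 mg/L
k = ln2 / t½ = 0.693147 / 23.4 = 0.02962 h⁻¹
Fraction remaining after one interval: r = e^(−kτ) = e^(−0.02962 × 44.6) = 0.2669
Before dose 6, 5 doses have been given (aged 1τ, 2τ, 3τ, 4τ, 5τ).
C_trough = C₀ × (r + r² + … + r^5) = C₀ × r(1−r^5)/(1−r)
        = 296.5 × 0.2669 × (1 − 0.001354) / (1 − 0.2669) = 107.8 mg/L

108 mg/L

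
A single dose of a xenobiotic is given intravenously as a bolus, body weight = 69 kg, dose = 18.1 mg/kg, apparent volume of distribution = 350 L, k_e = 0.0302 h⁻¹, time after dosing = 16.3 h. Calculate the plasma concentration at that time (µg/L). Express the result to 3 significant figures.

Total dose = 18.1 × 69 = 1249 mg
C₀ = Dose / Vd = 1249 / 350 = 3.569 mg/L
C = C₀ · e^(−k·t) = 3.569 × e^(−0.03020 × 16.3)
  = 3.569 × 0.6112 = 2.181 mg/L
Convert: 2.181 mg/L × 1000 = 2181 µg/L

2180 µg/L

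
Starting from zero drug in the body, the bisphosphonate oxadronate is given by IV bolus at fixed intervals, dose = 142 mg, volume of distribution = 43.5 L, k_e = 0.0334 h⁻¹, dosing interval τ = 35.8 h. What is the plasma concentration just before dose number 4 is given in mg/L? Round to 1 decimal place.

C₀ per dose = Dose / Vd = 142 / 43.5 = 3.264 mg/L
Fraction remaining after one interval: r = e^(−kτ) = e^(−0.03340 × 35.8) = 0.3025
Before dose 4, 3 doses have been given (aged 1τ, 2τ, 3τ).
C_trough = C₀ × (r + r² + … + r^3) = C₀ × r(1−r^3)/(1−r)
        = 3.264 × 0.3025 × (1 − 0.02768) / (1 − 0.3025) = 1.376 mg/L

1.4 mg/L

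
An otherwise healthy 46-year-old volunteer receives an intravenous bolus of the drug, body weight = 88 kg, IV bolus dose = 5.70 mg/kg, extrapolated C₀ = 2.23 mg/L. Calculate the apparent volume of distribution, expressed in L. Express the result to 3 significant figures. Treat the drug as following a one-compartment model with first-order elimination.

Dose = 5.70 × 88 = 501.6 mg
Vd = Dose / C₀ = 501.6 / 2.23 = 224.9 L

225 L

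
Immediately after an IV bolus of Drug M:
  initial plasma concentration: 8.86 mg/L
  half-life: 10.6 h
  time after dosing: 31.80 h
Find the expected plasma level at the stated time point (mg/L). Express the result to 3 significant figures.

1.11 mg/L

k = ln2 / t½ = 0.693147 / 10.6 = 0.06539 h⁻¹
t / t½ = 31.80 / 10.6 = 3 half-lives
C = C₀ × (1/2)^3 = 8.860 × 0.1250 = 1.108 mg/L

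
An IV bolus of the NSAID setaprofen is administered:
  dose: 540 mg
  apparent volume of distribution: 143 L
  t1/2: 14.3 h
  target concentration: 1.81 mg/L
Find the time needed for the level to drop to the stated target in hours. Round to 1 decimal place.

15.2 h

C₀ = Dose / Vd = 540.0 / 143 = 3.776 mg/L
k = ln2 / t½ = 0.693147 / 14.3 = 0.04847 h⁻¹
t = ln(C₀ / C) / k = ln(3.776 / 1.81) / 0.04847
  = ln(2.086) / 0.04847 = 0.7352 / 0.04847 = 15.17 h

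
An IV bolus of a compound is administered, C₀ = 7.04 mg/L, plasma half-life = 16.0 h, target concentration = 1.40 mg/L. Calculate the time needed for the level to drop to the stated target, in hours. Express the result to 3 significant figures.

k = ln2 / t½ = 0.693147 / 16.0 = 0.04332 h⁻¹
t = ln(C₀ / C) / k = ln(7.040 / 1.40) / 0.04332
  = ln(5.029) / 0.04332 = 1.615 / 0.04332 = 37.28 h

37.3 h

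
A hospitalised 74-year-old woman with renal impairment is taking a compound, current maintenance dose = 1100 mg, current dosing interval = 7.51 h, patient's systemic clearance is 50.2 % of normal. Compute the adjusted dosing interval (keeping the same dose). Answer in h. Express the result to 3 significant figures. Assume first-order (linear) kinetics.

To keep the same average steady-state level, dosing rate must scale with clearance.
CL ratio = 50.2 / 100 = 0.5020
New interval (same dose) = 7.51 / 0.5020 = 14.96 h

15.0 h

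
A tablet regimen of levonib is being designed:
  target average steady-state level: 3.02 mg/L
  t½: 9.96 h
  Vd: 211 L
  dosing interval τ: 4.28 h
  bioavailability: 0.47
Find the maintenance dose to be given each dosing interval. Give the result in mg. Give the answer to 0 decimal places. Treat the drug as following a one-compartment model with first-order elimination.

k = ln2 / t½ = 0.693147 / 9.96 = 0.06959 h⁻¹
CL = k × Vd = 0.06959 × 211 = 14.68 L/h
At steady state, F × (Dose/τ) = Css × CL.
Dose = Css × CL × τ / F = 3.02 × 14.68 × 4.28 / 0.47 = 403.7 mg

404 mg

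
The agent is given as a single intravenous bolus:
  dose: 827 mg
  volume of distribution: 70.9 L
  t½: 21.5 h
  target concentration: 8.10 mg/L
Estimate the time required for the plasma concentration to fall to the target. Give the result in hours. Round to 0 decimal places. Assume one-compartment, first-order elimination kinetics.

C₀ = Dose / Vd = 827.0 / 70.9 = 11.66 mg/L
k = ln2 / t½ = 0.693147 / 21.5 = 0.03224 h⁻¹
t = ln(C₀ / C) / k = ln(11.66 / 8.10) / 0.03224
  = ln(1.440) / 0.03224 = 0.3646 / 0.03224 = 11.31 h

11 h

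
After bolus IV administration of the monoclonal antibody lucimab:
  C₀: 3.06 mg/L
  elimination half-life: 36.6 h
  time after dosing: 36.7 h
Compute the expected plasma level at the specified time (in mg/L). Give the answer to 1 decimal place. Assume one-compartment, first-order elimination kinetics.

k = ln2 / t½ = 0.693147 / 36.6 = 0.01894 h⁻¹
C = C₀ · e^(−k·t) = 3.060 × e^(−0.01894 × 36.7)
  = 3.060 × 0.4990 = 1.527 mg/L

1.5 mg/L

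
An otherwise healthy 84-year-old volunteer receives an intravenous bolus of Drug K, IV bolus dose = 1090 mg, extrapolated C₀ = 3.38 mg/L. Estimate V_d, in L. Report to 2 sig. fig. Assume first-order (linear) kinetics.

320 L

Vd = Dose / C₀ = 1090 / 3.38 = 322.5 L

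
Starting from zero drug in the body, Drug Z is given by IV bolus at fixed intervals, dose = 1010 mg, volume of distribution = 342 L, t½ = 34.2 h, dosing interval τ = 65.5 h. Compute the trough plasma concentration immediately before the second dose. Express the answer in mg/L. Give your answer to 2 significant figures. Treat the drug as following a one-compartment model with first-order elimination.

C₀ per dose = Dose / Vd = 1010 / 342 = 2.953 mg/L
k = ln2 / t½ = 0.693147 / 34.2 = 0.02027 h⁻¹
Fraction remaining after one interval: r = e^(−kτ) = e^(−0.02027 × 65.5) = 0.2651
Before dose 2, 1 dose has been given (aged 1τ).
C_trough = C₀ × r = 2.953 × 0.2651 = 0.7828 mg/L

0.78 mg/L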